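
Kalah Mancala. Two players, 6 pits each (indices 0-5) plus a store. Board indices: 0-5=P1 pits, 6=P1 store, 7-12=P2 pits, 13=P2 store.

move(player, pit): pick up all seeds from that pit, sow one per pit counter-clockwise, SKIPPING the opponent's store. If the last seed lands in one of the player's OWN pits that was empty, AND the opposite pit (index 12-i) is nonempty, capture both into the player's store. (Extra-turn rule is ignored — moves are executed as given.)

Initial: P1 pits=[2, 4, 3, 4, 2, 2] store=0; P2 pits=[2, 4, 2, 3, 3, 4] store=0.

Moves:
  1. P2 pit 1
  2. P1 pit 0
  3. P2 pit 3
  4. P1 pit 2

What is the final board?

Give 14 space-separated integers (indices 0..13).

Answer: 1 5 0 5 3 3 1 2 0 3 0 5 6 1

Derivation:
Move 1: P2 pit1 -> P1=[2,4,3,4,2,2](0) P2=[2,0,3,4,4,5](0)
Move 2: P1 pit0 -> P1=[0,5,4,4,2,2](0) P2=[2,0,3,4,4,5](0)
Move 3: P2 pit3 -> P1=[1,5,4,4,2,2](0) P2=[2,0,3,0,5,6](1)
Move 4: P1 pit2 -> P1=[1,5,0,5,3,3](1) P2=[2,0,3,0,5,6](1)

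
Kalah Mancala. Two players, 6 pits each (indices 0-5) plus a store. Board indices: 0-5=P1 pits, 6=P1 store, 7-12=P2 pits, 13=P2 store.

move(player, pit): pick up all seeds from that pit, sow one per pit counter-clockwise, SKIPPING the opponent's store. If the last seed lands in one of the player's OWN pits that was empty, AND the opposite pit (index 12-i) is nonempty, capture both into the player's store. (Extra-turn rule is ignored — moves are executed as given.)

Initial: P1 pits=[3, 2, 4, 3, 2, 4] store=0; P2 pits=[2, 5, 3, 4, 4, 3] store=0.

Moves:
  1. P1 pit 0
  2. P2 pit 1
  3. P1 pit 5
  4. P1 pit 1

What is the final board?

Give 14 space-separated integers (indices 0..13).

Answer: 0 0 6 5 3 0 1 3 1 5 5 5 4 1

Derivation:
Move 1: P1 pit0 -> P1=[0,3,5,4,2,4](0) P2=[2,5,3,4,4,3](0)
Move 2: P2 pit1 -> P1=[0,3,5,4,2,4](0) P2=[2,0,4,5,5,4](1)
Move 3: P1 pit5 -> P1=[0,3,5,4,2,0](1) P2=[3,1,5,5,5,4](1)
Move 4: P1 pit1 -> P1=[0,0,6,5,3,0](1) P2=[3,1,5,5,5,4](1)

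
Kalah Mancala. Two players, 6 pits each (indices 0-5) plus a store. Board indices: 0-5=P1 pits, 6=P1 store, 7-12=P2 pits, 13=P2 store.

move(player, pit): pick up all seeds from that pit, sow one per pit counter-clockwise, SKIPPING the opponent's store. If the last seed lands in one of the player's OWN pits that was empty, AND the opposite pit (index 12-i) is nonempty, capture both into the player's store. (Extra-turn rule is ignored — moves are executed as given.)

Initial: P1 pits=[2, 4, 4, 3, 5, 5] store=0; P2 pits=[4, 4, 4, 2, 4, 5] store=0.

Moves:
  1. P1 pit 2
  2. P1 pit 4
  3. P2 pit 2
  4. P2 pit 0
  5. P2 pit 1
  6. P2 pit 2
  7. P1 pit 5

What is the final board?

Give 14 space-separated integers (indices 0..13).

Answer: 4 4 0 4 0 0 3 1 1 1 8 9 9 2

Derivation:
Move 1: P1 pit2 -> P1=[2,4,0,4,6,6](1) P2=[4,4,4,2,4,5](0)
Move 2: P1 pit4 -> P1=[2,4,0,4,0,7](2) P2=[5,5,5,3,4,5](0)
Move 3: P2 pit2 -> P1=[3,4,0,4,0,7](2) P2=[5,5,0,4,5,6](1)
Move 4: P2 pit0 -> P1=[3,4,0,4,0,7](2) P2=[0,6,1,5,6,7](1)
Move 5: P2 pit1 -> P1=[4,4,0,4,0,7](2) P2=[0,0,2,6,7,8](2)
Move 6: P2 pit2 -> P1=[4,4,0,4,0,7](2) P2=[0,0,0,7,8,8](2)
Move 7: P1 pit5 -> P1=[4,4,0,4,0,0](3) P2=[1,1,1,8,9,9](2)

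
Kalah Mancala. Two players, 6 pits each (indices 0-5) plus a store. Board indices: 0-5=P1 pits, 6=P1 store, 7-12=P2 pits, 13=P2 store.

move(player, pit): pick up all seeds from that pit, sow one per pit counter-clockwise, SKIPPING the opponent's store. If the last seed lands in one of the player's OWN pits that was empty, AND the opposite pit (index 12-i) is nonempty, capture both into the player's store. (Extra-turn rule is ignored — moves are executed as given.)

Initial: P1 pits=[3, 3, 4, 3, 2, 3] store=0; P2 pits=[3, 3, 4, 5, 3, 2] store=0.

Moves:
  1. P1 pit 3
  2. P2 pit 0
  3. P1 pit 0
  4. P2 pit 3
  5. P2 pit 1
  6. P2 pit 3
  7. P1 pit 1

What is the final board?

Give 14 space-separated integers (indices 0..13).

Move 1: P1 pit3 -> P1=[3,3,4,0,3,4](1) P2=[3,3,4,5,3,2](0)
Move 2: P2 pit0 -> P1=[3,3,4,0,3,4](1) P2=[0,4,5,6,3,2](0)
Move 3: P1 pit0 -> P1=[0,4,5,0,3,4](7) P2=[0,4,0,6,3,2](0)
Move 4: P2 pit3 -> P1=[1,5,6,0,3,4](7) P2=[0,4,0,0,4,3](1)
Move 5: P2 pit1 -> P1=[1,5,6,0,3,4](7) P2=[0,0,1,1,5,4](1)
Move 6: P2 pit3 -> P1=[1,5,6,0,3,4](7) P2=[0,0,1,0,6,4](1)
Move 7: P1 pit1 -> P1=[1,0,7,1,4,5](8) P2=[0,0,1,0,6,4](1)

Answer: 1 0 7 1 4 5 8 0 0 1 0 6 4 1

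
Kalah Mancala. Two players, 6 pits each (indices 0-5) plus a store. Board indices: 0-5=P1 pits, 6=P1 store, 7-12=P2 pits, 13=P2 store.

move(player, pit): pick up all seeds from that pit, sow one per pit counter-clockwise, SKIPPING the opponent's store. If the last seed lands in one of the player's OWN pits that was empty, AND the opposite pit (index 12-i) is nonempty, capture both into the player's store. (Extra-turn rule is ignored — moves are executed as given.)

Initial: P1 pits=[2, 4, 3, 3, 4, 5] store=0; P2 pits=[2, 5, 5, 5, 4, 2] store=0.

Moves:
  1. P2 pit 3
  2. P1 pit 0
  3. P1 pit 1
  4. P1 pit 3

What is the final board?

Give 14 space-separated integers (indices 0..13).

Move 1: P2 pit3 -> P1=[3,5,3,3,4,5](0) P2=[2,5,5,0,5,3](1)
Move 2: P1 pit0 -> P1=[0,6,4,4,4,5](0) P2=[2,5,5,0,5,3](1)
Move 3: P1 pit1 -> P1=[0,0,5,5,5,6](1) P2=[3,5,5,0,5,3](1)
Move 4: P1 pit3 -> P1=[0,0,5,0,6,7](2) P2=[4,6,5,0,5,3](1)

Answer: 0 0 5 0 6 7 2 4 6 5 0 5 3 1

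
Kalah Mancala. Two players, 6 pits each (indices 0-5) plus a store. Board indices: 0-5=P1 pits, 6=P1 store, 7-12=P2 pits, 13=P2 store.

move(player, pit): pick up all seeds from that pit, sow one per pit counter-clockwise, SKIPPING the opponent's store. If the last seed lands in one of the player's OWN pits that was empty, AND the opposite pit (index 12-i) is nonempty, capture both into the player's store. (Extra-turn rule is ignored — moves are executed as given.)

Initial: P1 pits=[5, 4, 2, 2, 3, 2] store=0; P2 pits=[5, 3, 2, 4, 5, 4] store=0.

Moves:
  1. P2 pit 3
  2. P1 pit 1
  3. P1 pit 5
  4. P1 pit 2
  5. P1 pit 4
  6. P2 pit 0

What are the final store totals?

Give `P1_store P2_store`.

Answer: 9 1

Derivation:
Move 1: P2 pit3 -> P1=[6,4,2,2,3,2](0) P2=[5,3,2,0,6,5](1)
Move 2: P1 pit1 -> P1=[6,0,3,3,4,3](0) P2=[5,3,2,0,6,5](1)
Move 3: P1 pit5 -> P1=[6,0,3,3,4,0](1) P2=[6,4,2,0,6,5](1)
Move 4: P1 pit2 -> P1=[6,0,0,4,5,0](8) P2=[0,4,2,0,6,5](1)
Move 5: P1 pit4 -> P1=[6,0,0,4,0,1](9) P2=[1,5,3,0,6,5](1)
Move 6: P2 pit0 -> P1=[6,0,0,4,0,1](9) P2=[0,6,3,0,6,5](1)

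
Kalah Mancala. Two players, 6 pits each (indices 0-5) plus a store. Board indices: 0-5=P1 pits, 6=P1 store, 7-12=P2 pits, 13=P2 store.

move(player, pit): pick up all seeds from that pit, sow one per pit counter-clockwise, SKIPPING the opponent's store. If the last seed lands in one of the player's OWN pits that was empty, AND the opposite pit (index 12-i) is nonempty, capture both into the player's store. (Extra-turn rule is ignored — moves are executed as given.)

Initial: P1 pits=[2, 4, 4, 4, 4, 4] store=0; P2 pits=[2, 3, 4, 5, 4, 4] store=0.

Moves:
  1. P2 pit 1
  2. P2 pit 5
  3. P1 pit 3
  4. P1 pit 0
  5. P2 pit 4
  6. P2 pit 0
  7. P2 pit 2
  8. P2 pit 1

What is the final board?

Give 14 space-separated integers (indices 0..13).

Move 1: P2 pit1 -> P1=[2,4,4,4,4,4](0) P2=[2,0,5,6,5,4](0)
Move 2: P2 pit5 -> P1=[3,5,5,4,4,4](0) P2=[2,0,5,6,5,0](1)
Move 3: P1 pit3 -> P1=[3,5,5,0,5,5](1) P2=[3,0,5,6,5,0](1)
Move 4: P1 pit0 -> P1=[0,6,6,0,5,5](7) P2=[3,0,0,6,5,0](1)
Move 5: P2 pit4 -> P1=[1,7,7,0,5,5](7) P2=[3,0,0,6,0,1](2)
Move 6: P2 pit0 -> P1=[1,7,7,0,5,5](7) P2=[0,1,1,7,0,1](2)
Move 7: P2 pit2 -> P1=[1,7,7,0,5,5](7) P2=[0,1,0,8,0,1](2)
Move 8: P2 pit1 -> P1=[1,7,7,0,5,5](7) P2=[0,0,1,8,0,1](2)

Answer: 1 7 7 0 5 5 7 0 0 1 8 0 1 2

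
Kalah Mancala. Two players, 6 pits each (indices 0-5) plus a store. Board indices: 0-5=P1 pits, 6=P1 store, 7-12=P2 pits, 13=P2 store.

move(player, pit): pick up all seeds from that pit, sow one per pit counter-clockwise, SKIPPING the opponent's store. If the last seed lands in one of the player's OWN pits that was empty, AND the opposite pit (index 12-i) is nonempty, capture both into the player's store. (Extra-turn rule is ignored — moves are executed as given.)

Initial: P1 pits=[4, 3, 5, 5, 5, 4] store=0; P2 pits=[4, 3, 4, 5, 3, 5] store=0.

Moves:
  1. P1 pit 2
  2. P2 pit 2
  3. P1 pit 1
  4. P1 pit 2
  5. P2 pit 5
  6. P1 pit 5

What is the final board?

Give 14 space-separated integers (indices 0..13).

Answer: 5 1 1 9 8 0 2 6 4 1 7 4 0 2

Derivation:
Move 1: P1 pit2 -> P1=[4,3,0,6,6,5](1) P2=[5,3,4,5,3,5](0)
Move 2: P2 pit2 -> P1=[4,3,0,6,6,5](1) P2=[5,3,0,6,4,6](1)
Move 3: P1 pit1 -> P1=[4,0,1,7,7,5](1) P2=[5,3,0,6,4,6](1)
Move 4: P1 pit2 -> P1=[4,0,0,8,7,5](1) P2=[5,3,0,6,4,6](1)
Move 5: P2 pit5 -> P1=[5,1,1,9,8,5](1) P2=[5,3,0,6,4,0](2)
Move 6: P1 pit5 -> P1=[5,1,1,9,8,0](2) P2=[6,4,1,7,4,0](2)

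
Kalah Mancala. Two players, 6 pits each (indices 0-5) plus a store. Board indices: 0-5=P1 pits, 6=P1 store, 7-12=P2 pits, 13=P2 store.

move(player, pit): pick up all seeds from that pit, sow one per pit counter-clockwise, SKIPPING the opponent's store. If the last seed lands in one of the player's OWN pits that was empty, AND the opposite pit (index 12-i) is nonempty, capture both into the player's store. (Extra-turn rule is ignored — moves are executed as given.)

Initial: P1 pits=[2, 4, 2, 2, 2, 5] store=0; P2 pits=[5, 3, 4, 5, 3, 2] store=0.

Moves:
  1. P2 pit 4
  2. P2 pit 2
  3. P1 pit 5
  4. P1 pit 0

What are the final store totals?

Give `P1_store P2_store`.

Answer: 1 2

Derivation:
Move 1: P2 pit4 -> P1=[3,4,2,2,2,5](0) P2=[5,3,4,5,0,3](1)
Move 2: P2 pit2 -> P1=[3,4,2,2,2,5](0) P2=[5,3,0,6,1,4](2)
Move 3: P1 pit5 -> P1=[3,4,2,2,2,0](1) P2=[6,4,1,7,1,4](2)
Move 4: P1 pit0 -> P1=[0,5,3,3,2,0](1) P2=[6,4,1,7,1,4](2)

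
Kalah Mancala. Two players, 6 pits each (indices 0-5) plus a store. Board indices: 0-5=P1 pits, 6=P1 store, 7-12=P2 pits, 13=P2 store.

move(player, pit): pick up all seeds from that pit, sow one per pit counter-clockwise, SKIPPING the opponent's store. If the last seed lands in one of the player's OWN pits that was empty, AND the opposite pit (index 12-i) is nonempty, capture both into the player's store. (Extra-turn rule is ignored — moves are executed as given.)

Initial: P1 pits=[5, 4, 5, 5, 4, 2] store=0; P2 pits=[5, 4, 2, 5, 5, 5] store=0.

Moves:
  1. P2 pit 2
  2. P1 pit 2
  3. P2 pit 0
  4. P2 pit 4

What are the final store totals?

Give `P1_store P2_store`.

Answer: 1 2

Derivation:
Move 1: P2 pit2 -> P1=[5,4,5,5,4,2](0) P2=[5,4,0,6,6,5](0)
Move 2: P1 pit2 -> P1=[5,4,0,6,5,3](1) P2=[6,4,0,6,6,5](0)
Move 3: P2 pit0 -> P1=[5,4,0,6,5,3](1) P2=[0,5,1,7,7,6](1)
Move 4: P2 pit4 -> P1=[6,5,1,7,6,3](1) P2=[0,5,1,7,0,7](2)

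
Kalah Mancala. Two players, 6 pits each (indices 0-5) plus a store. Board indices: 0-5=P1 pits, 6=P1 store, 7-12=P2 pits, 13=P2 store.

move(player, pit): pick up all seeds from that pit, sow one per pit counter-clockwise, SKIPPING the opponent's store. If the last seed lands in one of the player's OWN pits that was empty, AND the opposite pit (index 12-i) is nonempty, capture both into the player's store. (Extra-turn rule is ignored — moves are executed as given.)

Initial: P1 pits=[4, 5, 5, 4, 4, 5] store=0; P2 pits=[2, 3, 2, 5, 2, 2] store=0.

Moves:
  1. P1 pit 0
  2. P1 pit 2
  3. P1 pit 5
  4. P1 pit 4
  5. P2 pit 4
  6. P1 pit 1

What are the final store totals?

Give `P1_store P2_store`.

Move 1: P1 pit0 -> P1=[0,6,6,5,5,5](0) P2=[2,3,2,5,2,2](0)
Move 2: P1 pit2 -> P1=[0,6,0,6,6,6](1) P2=[3,4,2,5,2,2](0)
Move 3: P1 pit5 -> P1=[0,6,0,6,6,0](2) P2=[4,5,3,6,3,2](0)
Move 4: P1 pit4 -> P1=[0,6,0,6,0,1](3) P2=[5,6,4,7,3,2](0)
Move 5: P2 pit4 -> P1=[1,6,0,6,0,1](3) P2=[5,6,4,7,0,3](1)
Move 6: P1 pit1 -> P1=[1,0,1,7,1,2](4) P2=[6,6,4,7,0,3](1)

Answer: 4 1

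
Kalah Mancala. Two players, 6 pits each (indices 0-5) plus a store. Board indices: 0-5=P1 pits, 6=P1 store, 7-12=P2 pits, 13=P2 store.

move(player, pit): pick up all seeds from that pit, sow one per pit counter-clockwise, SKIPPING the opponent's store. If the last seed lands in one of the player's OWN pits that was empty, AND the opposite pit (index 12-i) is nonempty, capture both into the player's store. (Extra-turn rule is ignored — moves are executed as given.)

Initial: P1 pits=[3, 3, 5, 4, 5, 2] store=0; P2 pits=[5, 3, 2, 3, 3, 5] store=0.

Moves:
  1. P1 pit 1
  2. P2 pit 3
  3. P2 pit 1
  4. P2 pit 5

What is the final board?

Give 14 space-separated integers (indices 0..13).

Answer: 4 1 7 6 7 2 0 5 0 3 1 5 0 2

Derivation:
Move 1: P1 pit1 -> P1=[3,0,6,5,6,2](0) P2=[5,3,2,3,3,5](0)
Move 2: P2 pit3 -> P1=[3,0,6,5,6,2](0) P2=[5,3,2,0,4,6](1)
Move 3: P2 pit1 -> P1=[3,0,6,5,6,2](0) P2=[5,0,3,1,5,6](1)
Move 4: P2 pit5 -> P1=[4,1,7,6,7,2](0) P2=[5,0,3,1,5,0](2)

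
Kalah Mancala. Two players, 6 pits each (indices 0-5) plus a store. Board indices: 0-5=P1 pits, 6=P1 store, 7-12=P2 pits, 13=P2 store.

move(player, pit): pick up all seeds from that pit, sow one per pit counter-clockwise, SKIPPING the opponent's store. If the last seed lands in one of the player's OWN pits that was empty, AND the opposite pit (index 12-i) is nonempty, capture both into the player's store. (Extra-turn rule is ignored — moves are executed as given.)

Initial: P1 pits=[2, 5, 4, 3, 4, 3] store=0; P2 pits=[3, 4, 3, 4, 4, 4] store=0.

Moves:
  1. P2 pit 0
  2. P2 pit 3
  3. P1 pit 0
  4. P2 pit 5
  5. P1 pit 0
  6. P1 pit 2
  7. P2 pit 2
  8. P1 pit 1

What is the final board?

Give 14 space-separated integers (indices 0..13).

Answer: 0 0 1 7 6 5 2 2 7 1 2 6 1 3

Derivation:
Move 1: P2 pit0 -> P1=[2,5,4,3,4,3](0) P2=[0,5,4,5,4,4](0)
Move 2: P2 pit3 -> P1=[3,6,4,3,4,3](0) P2=[0,5,4,0,5,5](1)
Move 3: P1 pit0 -> P1=[0,7,5,4,4,3](0) P2=[0,5,4,0,5,5](1)
Move 4: P2 pit5 -> P1=[1,8,6,5,4,3](0) P2=[0,5,4,0,5,0](2)
Move 5: P1 pit0 -> P1=[0,9,6,5,4,3](0) P2=[0,5,4,0,5,0](2)
Move 6: P1 pit2 -> P1=[0,9,0,6,5,4](1) P2=[1,6,4,0,5,0](2)
Move 7: P2 pit2 -> P1=[0,9,0,6,5,4](1) P2=[1,6,0,1,6,1](3)
Move 8: P1 pit1 -> P1=[0,0,1,7,6,5](2) P2=[2,7,1,2,6,1](3)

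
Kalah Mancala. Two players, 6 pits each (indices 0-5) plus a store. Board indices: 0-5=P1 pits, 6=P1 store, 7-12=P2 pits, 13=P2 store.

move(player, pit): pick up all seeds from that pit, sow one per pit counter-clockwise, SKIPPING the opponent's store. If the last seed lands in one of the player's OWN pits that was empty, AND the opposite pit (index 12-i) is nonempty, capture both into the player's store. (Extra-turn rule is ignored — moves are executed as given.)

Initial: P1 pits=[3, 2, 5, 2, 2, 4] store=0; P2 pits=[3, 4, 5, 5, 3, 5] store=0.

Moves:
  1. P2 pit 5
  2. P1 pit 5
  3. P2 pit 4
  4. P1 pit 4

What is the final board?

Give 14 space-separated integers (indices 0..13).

Answer: 5 3 6 3 0 1 2 4 5 6 5 0 1 2

Derivation:
Move 1: P2 pit5 -> P1=[4,3,6,3,2,4](0) P2=[3,4,5,5,3,0](1)
Move 2: P1 pit5 -> P1=[4,3,6,3,2,0](1) P2=[4,5,6,5,3,0](1)
Move 3: P2 pit4 -> P1=[5,3,6,3,2,0](1) P2=[4,5,6,5,0,1](2)
Move 4: P1 pit4 -> P1=[5,3,6,3,0,1](2) P2=[4,5,6,5,0,1](2)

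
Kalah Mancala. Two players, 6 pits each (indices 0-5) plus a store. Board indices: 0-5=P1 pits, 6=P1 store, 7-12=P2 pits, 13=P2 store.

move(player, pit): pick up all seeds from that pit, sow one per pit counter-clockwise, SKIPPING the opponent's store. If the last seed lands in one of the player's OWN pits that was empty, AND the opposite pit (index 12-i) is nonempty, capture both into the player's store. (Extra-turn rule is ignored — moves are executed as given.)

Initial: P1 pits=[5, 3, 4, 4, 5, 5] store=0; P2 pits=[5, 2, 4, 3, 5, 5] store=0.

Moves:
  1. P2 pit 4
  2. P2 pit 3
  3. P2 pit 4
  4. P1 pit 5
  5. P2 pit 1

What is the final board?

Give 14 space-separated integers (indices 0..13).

Move 1: P2 pit4 -> P1=[6,4,5,4,5,5](0) P2=[5,2,4,3,0,6](1)
Move 2: P2 pit3 -> P1=[6,4,5,4,5,5](0) P2=[5,2,4,0,1,7](2)
Move 3: P2 pit4 -> P1=[6,4,5,4,5,5](0) P2=[5,2,4,0,0,8](2)
Move 4: P1 pit5 -> P1=[6,4,5,4,5,0](1) P2=[6,3,5,1,0,8](2)
Move 5: P2 pit1 -> P1=[6,0,5,4,5,0](1) P2=[6,0,6,2,0,8](7)

Answer: 6 0 5 4 5 0 1 6 0 6 2 0 8 7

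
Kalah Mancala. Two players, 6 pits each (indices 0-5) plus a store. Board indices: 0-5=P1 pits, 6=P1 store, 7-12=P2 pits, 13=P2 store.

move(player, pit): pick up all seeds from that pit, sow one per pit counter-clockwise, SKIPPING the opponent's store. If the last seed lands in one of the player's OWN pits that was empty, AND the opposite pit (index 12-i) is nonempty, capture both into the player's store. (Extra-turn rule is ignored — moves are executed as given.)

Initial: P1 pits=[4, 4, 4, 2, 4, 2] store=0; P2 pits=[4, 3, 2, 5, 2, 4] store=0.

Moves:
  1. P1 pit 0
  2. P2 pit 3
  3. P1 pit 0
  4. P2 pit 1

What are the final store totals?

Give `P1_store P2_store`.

Move 1: P1 pit0 -> P1=[0,5,5,3,5,2](0) P2=[4,3,2,5,2,4](0)
Move 2: P2 pit3 -> P1=[1,6,5,3,5,2](0) P2=[4,3,2,0,3,5](1)
Move 3: P1 pit0 -> P1=[0,7,5,3,5,2](0) P2=[4,3,2,0,3,5](1)
Move 4: P2 pit1 -> P1=[0,7,5,3,5,2](0) P2=[4,0,3,1,4,5](1)

Answer: 0 1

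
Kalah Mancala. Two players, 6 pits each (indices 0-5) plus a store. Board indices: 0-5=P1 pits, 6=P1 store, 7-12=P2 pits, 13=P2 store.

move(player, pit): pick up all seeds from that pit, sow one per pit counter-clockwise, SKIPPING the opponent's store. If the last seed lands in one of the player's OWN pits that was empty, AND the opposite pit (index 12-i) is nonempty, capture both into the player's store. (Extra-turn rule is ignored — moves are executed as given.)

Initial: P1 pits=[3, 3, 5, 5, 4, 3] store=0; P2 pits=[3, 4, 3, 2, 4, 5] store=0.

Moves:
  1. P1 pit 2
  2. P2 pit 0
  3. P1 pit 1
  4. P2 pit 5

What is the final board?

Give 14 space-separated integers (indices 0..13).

Answer: 4 1 2 8 6 4 1 0 5 4 3 5 0 1

Derivation:
Move 1: P1 pit2 -> P1=[3,3,0,6,5,4](1) P2=[4,4,3,2,4,5](0)
Move 2: P2 pit0 -> P1=[3,3,0,6,5,4](1) P2=[0,5,4,3,5,5](0)
Move 3: P1 pit1 -> P1=[3,0,1,7,6,4](1) P2=[0,5,4,3,5,5](0)
Move 4: P2 pit5 -> P1=[4,1,2,8,6,4](1) P2=[0,5,4,3,5,0](1)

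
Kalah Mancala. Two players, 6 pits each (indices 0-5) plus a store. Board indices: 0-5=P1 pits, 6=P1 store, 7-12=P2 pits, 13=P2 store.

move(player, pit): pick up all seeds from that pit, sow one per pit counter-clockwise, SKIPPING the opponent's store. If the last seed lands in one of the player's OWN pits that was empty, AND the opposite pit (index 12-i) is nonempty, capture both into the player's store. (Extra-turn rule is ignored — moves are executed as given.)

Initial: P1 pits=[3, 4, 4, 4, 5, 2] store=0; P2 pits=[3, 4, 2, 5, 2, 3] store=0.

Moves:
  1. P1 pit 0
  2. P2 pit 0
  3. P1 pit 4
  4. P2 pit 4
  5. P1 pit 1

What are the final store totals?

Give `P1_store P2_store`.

Answer: 2 1

Derivation:
Move 1: P1 pit0 -> P1=[0,5,5,5,5,2](0) P2=[3,4,2,5,2,3](0)
Move 2: P2 pit0 -> P1=[0,5,5,5,5,2](0) P2=[0,5,3,6,2,3](0)
Move 3: P1 pit4 -> P1=[0,5,5,5,0,3](1) P2=[1,6,4,6,2,3](0)
Move 4: P2 pit4 -> P1=[0,5,5,5,0,3](1) P2=[1,6,4,6,0,4](1)
Move 5: P1 pit1 -> P1=[0,0,6,6,1,4](2) P2=[1,6,4,6,0,4](1)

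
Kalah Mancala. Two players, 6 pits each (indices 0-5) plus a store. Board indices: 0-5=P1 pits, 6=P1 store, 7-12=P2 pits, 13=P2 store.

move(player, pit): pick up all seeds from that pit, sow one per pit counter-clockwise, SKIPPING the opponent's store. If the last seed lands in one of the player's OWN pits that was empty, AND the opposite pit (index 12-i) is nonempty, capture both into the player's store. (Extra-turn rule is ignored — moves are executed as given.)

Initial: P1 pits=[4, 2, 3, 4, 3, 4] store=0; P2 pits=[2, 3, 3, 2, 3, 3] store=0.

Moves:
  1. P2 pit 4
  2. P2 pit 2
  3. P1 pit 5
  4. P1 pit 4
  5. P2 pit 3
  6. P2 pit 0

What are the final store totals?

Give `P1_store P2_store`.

Move 1: P2 pit4 -> P1=[5,2,3,4,3,4](0) P2=[2,3,3,2,0,4](1)
Move 2: P2 pit2 -> P1=[5,2,3,4,3,4](0) P2=[2,3,0,3,1,5](1)
Move 3: P1 pit5 -> P1=[5,2,3,4,3,0](1) P2=[3,4,1,3,1,5](1)
Move 4: P1 pit4 -> P1=[5,2,3,4,0,1](2) P2=[4,4,1,3,1,5](1)
Move 5: P2 pit3 -> P1=[5,2,3,4,0,1](2) P2=[4,4,1,0,2,6](2)
Move 6: P2 pit0 -> P1=[5,2,3,4,0,1](2) P2=[0,5,2,1,3,6](2)

Answer: 2 2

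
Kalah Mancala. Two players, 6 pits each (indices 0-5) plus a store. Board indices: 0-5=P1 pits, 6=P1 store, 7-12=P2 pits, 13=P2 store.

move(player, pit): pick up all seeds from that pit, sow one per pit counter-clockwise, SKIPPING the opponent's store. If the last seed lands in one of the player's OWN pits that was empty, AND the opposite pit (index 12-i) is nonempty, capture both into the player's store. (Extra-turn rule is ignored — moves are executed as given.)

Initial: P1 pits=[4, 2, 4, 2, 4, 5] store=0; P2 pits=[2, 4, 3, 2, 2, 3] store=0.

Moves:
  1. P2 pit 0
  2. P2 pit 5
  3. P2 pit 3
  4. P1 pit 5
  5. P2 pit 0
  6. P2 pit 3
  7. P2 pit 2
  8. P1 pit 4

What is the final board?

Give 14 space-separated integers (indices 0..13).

Answer: 1 3 4 2 0 1 2 1 8 0 1 5 1 8

Derivation:
Move 1: P2 pit0 -> P1=[4,2,4,2,4,5](0) P2=[0,5,4,2,2,3](0)
Move 2: P2 pit5 -> P1=[5,3,4,2,4,5](0) P2=[0,5,4,2,2,0](1)
Move 3: P2 pit3 -> P1=[0,3,4,2,4,5](0) P2=[0,5,4,0,3,0](7)
Move 4: P1 pit5 -> P1=[0,3,4,2,4,0](1) P2=[1,6,5,1,3,0](7)
Move 5: P2 pit0 -> P1=[0,3,4,2,4,0](1) P2=[0,7,5,1,3,0](7)
Move 6: P2 pit3 -> P1=[0,3,4,2,4,0](1) P2=[0,7,5,0,4,0](7)
Move 7: P2 pit2 -> P1=[1,3,4,2,4,0](1) P2=[0,7,0,1,5,1](8)
Move 8: P1 pit4 -> P1=[1,3,4,2,0,1](2) P2=[1,8,0,1,5,1](8)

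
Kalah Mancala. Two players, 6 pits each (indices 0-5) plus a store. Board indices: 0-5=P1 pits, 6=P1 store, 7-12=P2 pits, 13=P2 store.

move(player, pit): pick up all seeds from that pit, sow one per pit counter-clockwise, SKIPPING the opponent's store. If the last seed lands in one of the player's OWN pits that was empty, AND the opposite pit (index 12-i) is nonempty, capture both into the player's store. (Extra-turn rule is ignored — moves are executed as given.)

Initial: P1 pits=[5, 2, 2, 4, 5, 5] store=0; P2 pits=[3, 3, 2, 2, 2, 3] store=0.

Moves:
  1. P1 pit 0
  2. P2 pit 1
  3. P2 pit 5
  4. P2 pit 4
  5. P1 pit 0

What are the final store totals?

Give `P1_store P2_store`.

Answer: 0 2

Derivation:
Move 1: P1 pit0 -> P1=[0,3,3,5,6,6](0) P2=[3,3,2,2,2,3](0)
Move 2: P2 pit1 -> P1=[0,3,3,5,6,6](0) P2=[3,0,3,3,3,3](0)
Move 3: P2 pit5 -> P1=[1,4,3,5,6,6](0) P2=[3,0,3,3,3,0](1)
Move 4: P2 pit4 -> P1=[2,4,3,5,6,6](0) P2=[3,0,3,3,0,1](2)
Move 5: P1 pit0 -> P1=[0,5,4,5,6,6](0) P2=[3,0,3,3,0,1](2)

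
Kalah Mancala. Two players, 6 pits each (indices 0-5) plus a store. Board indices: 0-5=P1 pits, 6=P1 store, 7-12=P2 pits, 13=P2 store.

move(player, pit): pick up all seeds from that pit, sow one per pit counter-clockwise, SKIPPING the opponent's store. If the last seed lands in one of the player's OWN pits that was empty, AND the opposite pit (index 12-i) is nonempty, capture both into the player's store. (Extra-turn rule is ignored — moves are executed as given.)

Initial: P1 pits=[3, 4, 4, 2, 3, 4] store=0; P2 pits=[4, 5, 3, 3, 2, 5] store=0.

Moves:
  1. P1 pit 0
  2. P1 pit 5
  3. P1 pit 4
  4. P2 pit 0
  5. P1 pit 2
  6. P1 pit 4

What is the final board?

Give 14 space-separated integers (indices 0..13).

Move 1: P1 pit0 -> P1=[0,5,5,3,3,4](0) P2=[4,5,3,3,2,5](0)
Move 2: P1 pit5 -> P1=[0,5,5,3,3,0](1) P2=[5,6,4,3,2,5](0)
Move 3: P1 pit4 -> P1=[0,5,5,3,0,1](2) P2=[6,6,4,3,2,5](0)
Move 4: P2 pit0 -> P1=[0,5,5,3,0,1](2) P2=[0,7,5,4,3,6](1)
Move 5: P1 pit2 -> P1=[0,5,0,4,1,2](3) P2=[1,7,5,4,3,6](1)
Move 6: P1 pit4 -> P1=[0,5,0,4,0,3](3) P2=[1,7,5,4,3,6](1)

Answer: 0 5 0 4 0 3 3 1 7 5 4 3 6 1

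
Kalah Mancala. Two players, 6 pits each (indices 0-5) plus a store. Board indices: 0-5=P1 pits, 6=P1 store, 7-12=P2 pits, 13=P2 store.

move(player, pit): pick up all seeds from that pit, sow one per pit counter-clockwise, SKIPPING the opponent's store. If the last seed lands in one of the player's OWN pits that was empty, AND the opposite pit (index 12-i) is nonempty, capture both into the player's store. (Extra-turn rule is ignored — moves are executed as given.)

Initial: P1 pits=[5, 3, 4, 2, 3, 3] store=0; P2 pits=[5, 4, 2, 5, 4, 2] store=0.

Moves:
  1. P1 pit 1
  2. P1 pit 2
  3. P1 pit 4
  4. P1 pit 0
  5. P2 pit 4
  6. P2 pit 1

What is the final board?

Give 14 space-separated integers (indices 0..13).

Move 1: P1 pit1 -> P1=[5,0,5,3,4,3](0) P2=[5,4,2,5,4,2](0)
Move 2: P1 pit2 -> P1=[5,0,0,4,5,4](1) P2=[6,4,2,5,4,2](0)
Move 3: P1 pit4 -> P1=[5,0,0,4,0,5](2) P2=[7,5,3,5,4,2](0)
Move 4: P1 pit0 -> P1=[0,1,1,5,1,6](2) P2=[7,5,3,5,4,2](0)
Move 5: P2 pit4 -> P1=[1,2,1,5,1,6](2) P2=[7,5,3,5,0,3](1)
Move 6: P2 pit1 -> P1=[1,2,1,5,1,6](2) P2=[7,0,4,6,1,4](2)

Answer: 1 2 1 5 1 6 2 7 0 4 6 1 4 2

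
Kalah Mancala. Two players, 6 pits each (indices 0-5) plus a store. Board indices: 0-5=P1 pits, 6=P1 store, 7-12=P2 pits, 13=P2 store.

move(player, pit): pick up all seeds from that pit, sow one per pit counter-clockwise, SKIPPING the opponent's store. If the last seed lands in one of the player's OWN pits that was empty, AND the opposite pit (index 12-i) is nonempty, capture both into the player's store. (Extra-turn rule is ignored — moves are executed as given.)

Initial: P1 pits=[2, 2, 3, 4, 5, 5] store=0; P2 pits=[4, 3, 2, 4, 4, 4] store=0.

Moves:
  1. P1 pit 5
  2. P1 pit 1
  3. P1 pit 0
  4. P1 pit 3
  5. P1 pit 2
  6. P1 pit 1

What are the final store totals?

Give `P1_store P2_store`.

Move 1: P1 pit5 -> P1=[2,2,3,4,5,0](1) P2=[5,4,3,5,4,4](0)
Move 2: P1 pit1 -> P1=[2,0,4,5,5,0](1) P2=[5,4,3,5,4,4](0)
Move 3: P1 pit0 -> P1=[0,1,5,5,5,0](1) P2=[5,4,3,5,4,4](0)
Move 4: P1 pit3 -> P1=[0,1,5,0,6,1](2) P2=[6,5,3,5,4,4](0)
Move 5: P1 pit2 -> P1=[0,1,0,1,7,2](3) P2=[7,5,3,5,4,4](0)
Move 6: P1 pit1 -> P1=[0,0,0,1,7,2](9) P2=[7,5,3,0,4,4](0)

Answer: 9 0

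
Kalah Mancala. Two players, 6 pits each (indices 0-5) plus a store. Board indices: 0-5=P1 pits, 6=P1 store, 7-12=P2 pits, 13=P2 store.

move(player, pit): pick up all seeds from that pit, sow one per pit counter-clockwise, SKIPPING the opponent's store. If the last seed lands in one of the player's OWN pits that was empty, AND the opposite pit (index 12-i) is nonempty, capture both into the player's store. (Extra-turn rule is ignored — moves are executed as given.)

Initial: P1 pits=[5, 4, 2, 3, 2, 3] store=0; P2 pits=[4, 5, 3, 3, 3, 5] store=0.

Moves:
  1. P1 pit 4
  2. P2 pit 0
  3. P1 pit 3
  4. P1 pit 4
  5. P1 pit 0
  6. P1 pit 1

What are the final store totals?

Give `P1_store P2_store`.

Move 1: P1 pit4 -> P1=[5,4,2,3,0,4](1) P2=[4,5,3,3,3,5](0)
Move 2: P2 pit0 -> P1=[5,4,2,3,0,4](1) P2=[0,6,4,4,4,5](0)
Move 3: P1 pit3 -> P1=[5,4,2,0,1,5](2) P2=[0,6,4,4,4,5](0)
Move 4: P1 pit4 -> P1=[5,4,2,0,0,6](2) P2=[0,6,4,4,4,5](0)
Move 5: P1 pit0 -> P1=[0,5,3,1,1,7](2) P2=[0,6,4,4,4,5](0)
Move 6: P1 pit1 -> P1=[0,0,4,2,2,8](3) P2=[0,6,4,4,4,5](0)

Answer: 3 0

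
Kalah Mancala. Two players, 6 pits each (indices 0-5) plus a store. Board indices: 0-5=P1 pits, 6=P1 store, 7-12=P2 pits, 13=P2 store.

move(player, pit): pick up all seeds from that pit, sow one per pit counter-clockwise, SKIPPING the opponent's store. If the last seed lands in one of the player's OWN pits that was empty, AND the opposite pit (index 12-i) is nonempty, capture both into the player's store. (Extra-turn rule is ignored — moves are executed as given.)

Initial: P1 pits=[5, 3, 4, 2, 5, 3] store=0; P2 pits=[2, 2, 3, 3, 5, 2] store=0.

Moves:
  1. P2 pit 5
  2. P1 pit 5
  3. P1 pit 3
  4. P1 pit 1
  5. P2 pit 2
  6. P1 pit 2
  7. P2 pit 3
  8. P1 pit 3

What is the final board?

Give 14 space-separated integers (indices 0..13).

Move 1: P2 pit5 -> P1=[6,3,4,2,5,3](0) P2=[2,2,3,3,5,0](1)
Move 2: P1 pit5 -> P1=[6,3,4,2,5,0](1) P2=[3,3,3,3,5,0](1)
Move 3: P1 pit3 -> P1=[6,3,4,0,6,0](5) P2=[0,3,3,3,5,0](1)
Move 4: P1 pit1 -> P1=[6,0,5,1,7,0](5) P2=[0,3,3,3,5,0](1)
Move 5: P2 pit2 -> P1=[0,0,5,1,7,0](5) P2=[0,3,0,4,6,0](8)
Move 6: P1 pit2 -> P1=[0,0,0,2,8,1](6) P2=[1,3,0,4,6,0](8)
Move 7: P2 pit3 -> P1=[1,0,0,2,8,1](6) P2=[1,3,0,0,7,1](9)
Move 8: P1 pit3 -> P1=[1,0,0,0,9,2](6) P2=[1,3,0,0,7,1](9)

Answer: 1 0 0 0 9 2 6 1 3 0 0 7 1 9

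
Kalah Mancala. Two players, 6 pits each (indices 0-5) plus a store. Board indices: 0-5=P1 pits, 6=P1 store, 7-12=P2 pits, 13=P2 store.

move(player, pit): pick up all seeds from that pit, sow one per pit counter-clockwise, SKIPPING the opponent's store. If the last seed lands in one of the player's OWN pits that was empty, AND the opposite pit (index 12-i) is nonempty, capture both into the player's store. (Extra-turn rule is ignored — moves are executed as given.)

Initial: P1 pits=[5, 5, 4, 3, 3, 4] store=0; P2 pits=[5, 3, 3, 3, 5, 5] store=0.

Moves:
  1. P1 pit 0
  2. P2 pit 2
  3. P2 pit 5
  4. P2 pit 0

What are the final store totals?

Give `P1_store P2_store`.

Answer: 0 3

Derivation:
Move 1: P1 pit0 -> P1=[0,6,5,4,4,5](0) P2=[5,3,3,3,5,5](0)
Move 2: P2 pit2 -> P1=[0,6,5,4,4,5](0) P2=[5,3,0,4,6,6](0)
Move 3: P2 pit5 -> P1=[1,7,6,5,5,5](0) P2=[5,3,0,4,6,0](1)
Move 4: P2 pit0 -> P1=[0,7,6,5,5,5](0) P2=[0,4,1,5,7,0](3)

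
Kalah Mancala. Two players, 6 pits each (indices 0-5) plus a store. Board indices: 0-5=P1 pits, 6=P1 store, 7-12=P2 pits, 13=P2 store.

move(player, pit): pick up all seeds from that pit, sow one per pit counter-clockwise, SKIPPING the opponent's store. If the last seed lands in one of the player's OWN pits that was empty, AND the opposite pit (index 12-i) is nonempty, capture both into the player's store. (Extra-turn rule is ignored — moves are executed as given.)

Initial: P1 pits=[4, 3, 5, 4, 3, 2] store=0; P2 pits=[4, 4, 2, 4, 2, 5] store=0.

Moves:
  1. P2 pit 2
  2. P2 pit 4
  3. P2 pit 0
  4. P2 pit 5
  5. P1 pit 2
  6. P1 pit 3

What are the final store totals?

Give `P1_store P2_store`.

Move 1: P2 pit2 -> P1=[4,3,5,4,3,2](0) P2=[4,4,0,5,3,5](0)
Move 2: P2 pit4 -> P1=[5,3,5,4,3,2](0) P2=[4,4,0,5,0,6](1)
Move 3: P2 pit0 -> P1=[5,0,5,4,3,2](0) P2=[0,5,1,6,0,6](5)
Move 4: P2 pit5 -> P1=[6,1,6,5,4,2](0) P2=[0,5,1,6,0,0](6)
Move 5: P1 pit2 -> P1=[6,1,0,6,5,3](1) P2=[1,6,1,6,0,0](6)
Move 6: P1 pit3 -> P1=[6,1,0,0,6,4](2) P2=[2,7,2,6,0,0](6)

Answer: 2 6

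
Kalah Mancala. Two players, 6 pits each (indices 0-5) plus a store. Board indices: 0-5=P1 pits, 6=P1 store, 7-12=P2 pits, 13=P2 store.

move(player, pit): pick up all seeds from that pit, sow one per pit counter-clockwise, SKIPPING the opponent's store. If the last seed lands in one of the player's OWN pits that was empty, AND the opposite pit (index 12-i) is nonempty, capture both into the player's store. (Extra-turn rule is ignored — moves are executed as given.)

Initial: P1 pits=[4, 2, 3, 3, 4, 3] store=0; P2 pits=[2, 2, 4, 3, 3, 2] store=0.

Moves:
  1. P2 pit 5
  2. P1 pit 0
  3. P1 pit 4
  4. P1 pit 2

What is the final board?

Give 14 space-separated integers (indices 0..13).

Answer: 0 3 0 5 1 6 2 3 3 5 3 3 0 1

Derivation:
Move 1: P2 pit5 -> P1=[5,2,3,3,4,3](0) P2=[2,2,4,3,3,0](1)
Move 2: P1 pit0 -> P1=[0,3,4,4,5,4](0) P2=[2,2,4,3,3,0](1)
Move 3: P1 pit4 -> P1=[0,3,4,4,0,5](1) P2=[3,3,5,3,3,0](1)
Move 4: P1 pit2 -> P1=[0,3,0,5,1,6](2) P2=[3,3,5,3,3,0](1)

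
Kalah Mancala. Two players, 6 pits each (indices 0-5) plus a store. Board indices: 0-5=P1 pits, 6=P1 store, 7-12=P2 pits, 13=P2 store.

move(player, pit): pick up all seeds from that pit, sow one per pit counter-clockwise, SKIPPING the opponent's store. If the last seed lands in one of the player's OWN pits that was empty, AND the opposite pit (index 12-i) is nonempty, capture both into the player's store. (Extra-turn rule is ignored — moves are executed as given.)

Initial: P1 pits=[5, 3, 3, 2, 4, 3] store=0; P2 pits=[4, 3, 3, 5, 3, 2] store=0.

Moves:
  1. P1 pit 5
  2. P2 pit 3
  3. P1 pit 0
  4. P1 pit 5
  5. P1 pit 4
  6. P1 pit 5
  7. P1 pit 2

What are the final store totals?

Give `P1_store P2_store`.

Move 1: P1 pit5 -> P1=[5,3,3,2,4,0](1) P2=[5,4,3,5,3,2](0)
Move 2: P2 pit3 -> P1=[6,4,3,2,4,0](1) P2=[5,4,3,0,4,3](1)
Move 3: P1 pit0 -> P1=[0,5,4,3,5,1](2) P2=[5,4,3,0,4,3](1)
Move 4: P1 pit5 -> P1=[0,5,4,3,5,0](3) P2=[5,4,3,0,4,3](1)
Move 5: P1 pit4 -> P1=[0,5,4,3,0,1](4) P2=[6,5,4,0,4,3](1)
Move 6: P1 pit5 -> P1=[0,5,4,3,0,0](5) P2=[6,5,4,0,4,3](1)
Move 7: P1 pit2 -> P1=[0,5,0,4,1,1](6) P2=[6,5,4,0,4,3](1)

Answer: 6 1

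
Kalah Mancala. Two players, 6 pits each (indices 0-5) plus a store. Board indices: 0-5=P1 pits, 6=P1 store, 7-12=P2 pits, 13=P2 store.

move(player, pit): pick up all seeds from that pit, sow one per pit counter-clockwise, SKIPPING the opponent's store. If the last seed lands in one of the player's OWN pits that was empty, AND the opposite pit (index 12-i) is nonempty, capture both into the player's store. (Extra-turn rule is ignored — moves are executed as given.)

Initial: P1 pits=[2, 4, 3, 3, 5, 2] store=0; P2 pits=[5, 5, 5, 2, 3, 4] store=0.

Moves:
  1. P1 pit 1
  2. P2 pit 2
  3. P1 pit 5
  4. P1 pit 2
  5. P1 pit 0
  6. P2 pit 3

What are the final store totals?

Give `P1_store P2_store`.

Answer: 2 2

Derivation:
Move 1: P1 pit1 -> P1=[2,0,4,4,6,3](0) P2=[5,5,5,2,3,4](0)
Move 2: P2 pit2 -> P1=[3,0,4,4,6,3](0) P2=[5,5,0,3,4,5](1)
Move 3: P1 pit5 -> P1=[3,0,4,4,6,0](1) P2=[6,6,0,3,4,5](1)
Move 4: P1 pit2 -> P1=[3,0,0,5,7,1](2) P2=[6,6,0,3,4,5](1)
Move 5: P1 pit0 -> P1=[0,1,1,6,7,1](2) P2=[6,6,0,3,4,5](1)
Move 6: P2 pit3 -> P1=[0,1,1,6,7,1](2) P2=[6,6,0,0,5,6](2)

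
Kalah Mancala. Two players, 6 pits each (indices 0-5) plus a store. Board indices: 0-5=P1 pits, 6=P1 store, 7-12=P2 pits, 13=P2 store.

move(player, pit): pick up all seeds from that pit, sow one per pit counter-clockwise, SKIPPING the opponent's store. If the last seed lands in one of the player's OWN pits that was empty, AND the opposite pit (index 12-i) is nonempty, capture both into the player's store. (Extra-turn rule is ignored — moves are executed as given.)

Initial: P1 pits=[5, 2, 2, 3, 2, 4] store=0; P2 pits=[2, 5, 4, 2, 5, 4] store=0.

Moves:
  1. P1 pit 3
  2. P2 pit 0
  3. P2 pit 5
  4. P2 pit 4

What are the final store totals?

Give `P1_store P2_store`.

Move 1: P1 pit3 -> P1=[5,2,2,0,3,5](1) P2=[2,5,4,2,5,4](0)
Move 2: P2 pit0 -> P1=[5,2,2,0,3,5](1) P2=[0,6,5,2,5,4](0)
Move 3: P2 pit5 -> P1=[6,3,3,0,3,5](1) P2=[0,6,5,2,5,0](1)
Move 4: P2 pit4 -> P1=[7,4,4,0,3,5](1) P2=[0,6,5,2,0,1](2)

Answer: 1 2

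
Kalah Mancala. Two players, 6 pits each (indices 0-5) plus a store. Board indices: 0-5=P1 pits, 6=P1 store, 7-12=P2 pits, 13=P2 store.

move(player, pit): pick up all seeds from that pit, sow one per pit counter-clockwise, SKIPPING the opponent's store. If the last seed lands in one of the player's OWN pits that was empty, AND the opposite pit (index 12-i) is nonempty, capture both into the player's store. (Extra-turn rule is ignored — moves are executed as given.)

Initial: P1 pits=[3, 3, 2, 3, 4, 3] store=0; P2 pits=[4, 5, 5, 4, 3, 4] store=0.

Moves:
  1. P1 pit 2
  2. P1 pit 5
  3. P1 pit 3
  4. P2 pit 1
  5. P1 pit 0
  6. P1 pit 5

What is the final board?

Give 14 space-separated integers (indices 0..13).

Answer: 0 4 1 1 7 0 3 6 0 6 5 4 5 1

Derivation:
Move 1: P1 pit2 -> P1=[3,3,0,4,5,3](0) P2=[4,5,5,4,3,4](0)
Move 2: P1 pit5 -> P1=[3,3,0,4,5,0](1) P2=[5,6,5,4,3,4](0)
Move 3: P1 pit3 -> P1=[3,3,0,0,6,1](2) P2=[6,6,5,4,3,4](0)
Move 4: P2 pit1 -> P1=[4,3,0,0,6,1](2) P2=[6,0,6,5,4,5](1)
Move 5: P1 pit0 -> P1=[0,4,1,1,7,1](2) P2=[6,0,6,5,4,5](1)
Move 6: P1 pit5 -> P1=[0,4,1,1,7,0](3) P2=[6,0,6,5,4,5](1)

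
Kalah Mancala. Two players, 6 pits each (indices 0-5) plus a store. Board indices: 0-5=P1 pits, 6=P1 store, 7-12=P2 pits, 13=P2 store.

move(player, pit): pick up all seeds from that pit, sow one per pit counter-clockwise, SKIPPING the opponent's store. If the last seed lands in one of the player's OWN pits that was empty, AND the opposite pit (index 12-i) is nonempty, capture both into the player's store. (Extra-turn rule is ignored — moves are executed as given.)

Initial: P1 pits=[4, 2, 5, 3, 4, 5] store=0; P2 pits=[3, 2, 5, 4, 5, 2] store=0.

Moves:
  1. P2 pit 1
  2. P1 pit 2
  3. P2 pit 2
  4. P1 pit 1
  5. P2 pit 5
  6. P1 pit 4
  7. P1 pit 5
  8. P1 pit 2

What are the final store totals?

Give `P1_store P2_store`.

Move 1: P2 pit1 -> P1=[4,2,5,3,4,5](0) P2=[3,0,6,5,5,2](0)
Move 2: P1 pit2 -> P1=[4,2,0,4,5,6](1) P2=[4,0,6,5,5,2](0)
Move 3: P2 pit2 -> P1=[5,3,0,4,5,6](1) P2=[4,0,0,6,6,3](1)
Move 4: P1 pit1 -> P1=[5,0,1,5,6,6](1) P2=[4,0,0,6,6,3](1)
Move 5: P2 pit5 -> P1=[6,1,1,5,6,6](1) P2=[4,0,0,6,6,0](2)
Move 6: P1 pit4 -> P1=[6,1,1,5,0,7](2) P2=[5,1,1,7,6,0](2)
Move 7: P1 pit5 -> P1=[6,1,1,5,0,0](3) P2=[6,2,2,8,7,1](2)
Move 8: P1 pit2 -> P1=[6,1,0,6,0,0](3) P2=[6,2,2,8,7,1](2)

Answer: 3 2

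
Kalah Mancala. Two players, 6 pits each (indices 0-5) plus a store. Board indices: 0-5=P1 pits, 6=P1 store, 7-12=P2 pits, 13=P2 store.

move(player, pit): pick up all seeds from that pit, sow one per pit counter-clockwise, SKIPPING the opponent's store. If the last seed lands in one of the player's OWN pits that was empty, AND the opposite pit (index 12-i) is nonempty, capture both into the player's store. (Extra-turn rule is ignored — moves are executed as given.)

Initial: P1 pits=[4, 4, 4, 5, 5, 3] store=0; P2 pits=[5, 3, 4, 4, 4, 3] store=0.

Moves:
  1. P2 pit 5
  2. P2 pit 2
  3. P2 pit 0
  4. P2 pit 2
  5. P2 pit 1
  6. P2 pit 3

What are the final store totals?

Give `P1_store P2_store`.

Answer: 0 3

Derivation:
Move 1: P2 pit5 -> P1=[5,5,4,5,5,3](0) P2=[5,3,4,4,4,0](1)
Move 2: P2 pit2 -> P1=[5,5,4,5,5,3](0) P2=[5,3,0,5,5,1](2)
Move 3: P2 pit0 -> P1=[5,5,4,5,5,3](0) P2=[0,4,1,6,6,2](2)
Move 4: P2 pit2 -> P1=[5,5,4,5,5,3](0) P2=[0,4,0,7,6,2](2)
Move 5: P2 pit1 -> P1=[5,5,4,5,5,3](0) P2=[0,0,1,8,7,3](2)
Move 6: P2 pit3 -> P1=[6,6,5,6,6,3](0) P2=[0,0,1,0,8,4](3)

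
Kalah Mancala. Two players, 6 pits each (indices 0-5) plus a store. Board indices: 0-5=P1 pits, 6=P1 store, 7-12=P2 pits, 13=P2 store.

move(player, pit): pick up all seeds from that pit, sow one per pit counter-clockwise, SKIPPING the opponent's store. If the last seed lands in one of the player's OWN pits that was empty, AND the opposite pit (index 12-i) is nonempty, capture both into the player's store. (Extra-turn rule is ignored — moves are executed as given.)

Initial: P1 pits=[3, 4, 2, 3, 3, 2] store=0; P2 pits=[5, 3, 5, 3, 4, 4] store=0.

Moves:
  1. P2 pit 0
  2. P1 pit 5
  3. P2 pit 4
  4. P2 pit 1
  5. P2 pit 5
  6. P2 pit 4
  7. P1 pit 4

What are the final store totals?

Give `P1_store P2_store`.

Move 1: P2 pit0 -> P1=[3,4,2,3,3,2](0) P2=[0,4,6,4,5,5](0)
Move 2: P1 pit5 -> P1=[3,4,2,3,3,0](1) P2=[1,4,6,4,5,5](0)
Move 3: P2 pit4 -> P1=[4,5,3,3,3,0](1) P2=[1,4,6,4,0,6](1)
Move 4: P2 pit1 -> P1=[4,5,3,3,3,0](1) P2=[1,0,7,5,1,7](1)
Move 5: P2 pit5 -> P1=[5,6,4,4,4,1](1) P2=[1,0,7,5,1,0](2)
Move 6: P2 pit4 -> P1=[0,6,4,4,4,1](1) P2=[1,0,7,5,0,0](8)
Move 7: P1 pit4 -> P1=[0,6,4,4,0,2](2) P2=[2,1,7,5,0,0](8)

Answer: 2 8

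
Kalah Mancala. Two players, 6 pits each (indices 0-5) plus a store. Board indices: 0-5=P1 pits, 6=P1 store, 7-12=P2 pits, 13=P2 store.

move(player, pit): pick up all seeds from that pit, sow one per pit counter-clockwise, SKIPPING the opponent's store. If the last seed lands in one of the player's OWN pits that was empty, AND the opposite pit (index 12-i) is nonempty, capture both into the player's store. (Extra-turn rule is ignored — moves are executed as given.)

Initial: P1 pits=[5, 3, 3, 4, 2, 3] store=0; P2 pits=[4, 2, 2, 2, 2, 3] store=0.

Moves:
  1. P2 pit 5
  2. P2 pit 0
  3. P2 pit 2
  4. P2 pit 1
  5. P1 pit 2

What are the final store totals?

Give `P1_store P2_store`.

Answer: 0 8

Derivation:
Move 1: P2 pit5 -> P1=[6,4,3,4,2,3](0) P2=[4,2,2,2,2,0](1)
Move 2: P2 pit0 -> P1=[6,4,3,4,2,3](0) P2=[0,3,3,3,3,0](1)
Move 3: P2 pit2 -> P1=[0,4,3,4,2,3](0) P2=[0,3,0,4,4,0](8)
Move 4: P2 pit1 -> P1=[0,4,3,4,2,3](0) P2=[0,0,1,5,5,0](8)
Move 5: P1 pit2 -> P1=[0,4,0,5,3,4](0) P2=[0,0,1,5,5,0](8)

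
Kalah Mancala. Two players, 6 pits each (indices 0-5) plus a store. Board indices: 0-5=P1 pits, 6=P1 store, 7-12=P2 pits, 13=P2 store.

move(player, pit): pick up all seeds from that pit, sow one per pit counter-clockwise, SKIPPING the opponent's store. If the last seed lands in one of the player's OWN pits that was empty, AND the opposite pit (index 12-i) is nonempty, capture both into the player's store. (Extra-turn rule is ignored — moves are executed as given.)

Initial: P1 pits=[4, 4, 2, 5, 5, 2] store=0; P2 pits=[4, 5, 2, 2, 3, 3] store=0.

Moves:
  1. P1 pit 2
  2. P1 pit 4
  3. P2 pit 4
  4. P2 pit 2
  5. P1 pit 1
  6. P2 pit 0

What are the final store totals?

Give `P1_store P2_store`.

Move 1: P1 pit2 -> P1=[4,4,0,6,6,2](0) P2=[4,5,2,2,3,3](0)
Move 2: P1 pit4 -> P1=[4,4,0,6,0,3](1) P2=[5,6,3,3,3,3](0)
Move 3: P2 pit4 -> P1=[5,4,0,6,0,3](1) P2=[5,6,3,3,0,4](1)
Move 4: P2 pit2 -> P1=[5,4,0,6,0,3](1) P2=[5,6,0,4,1,5](1)
Move 5: P1 pit1 -> P1=[5,0,1,7,1,4](1) P2=[5,6,0,4,1,5](1)
Move 6: P2 pit0 -> P1=[5,0,1,7,1,4](1) P2=[0,7,1,5,2,6](1)

Answer: 1 1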